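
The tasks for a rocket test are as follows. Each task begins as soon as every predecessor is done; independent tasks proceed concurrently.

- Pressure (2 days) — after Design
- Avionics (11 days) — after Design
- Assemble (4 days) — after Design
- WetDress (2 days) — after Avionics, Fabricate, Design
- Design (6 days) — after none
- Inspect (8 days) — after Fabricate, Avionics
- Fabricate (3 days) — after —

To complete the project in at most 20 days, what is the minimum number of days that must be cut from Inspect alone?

5

Current finish: 25 days; target: 20.
Inspect is on every critical path, so each day cut from Inspect cuts the finish by one (this holds down to a finish of 19).
Need 25 − 20 = 5 days off Inspect → Inspect becomes 3 days, finish becomes 20.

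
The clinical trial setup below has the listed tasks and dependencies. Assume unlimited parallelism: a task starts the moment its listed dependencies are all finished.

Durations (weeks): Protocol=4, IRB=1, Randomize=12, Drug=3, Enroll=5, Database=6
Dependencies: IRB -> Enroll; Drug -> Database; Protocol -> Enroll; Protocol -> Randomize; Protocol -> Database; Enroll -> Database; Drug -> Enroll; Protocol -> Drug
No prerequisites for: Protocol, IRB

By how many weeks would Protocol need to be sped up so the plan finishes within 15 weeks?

Current finish: 18 weeks; target: 15.
Protocol is on every critical path, so each week cut from Protocol cuts the finish by one (this holds down to a finish of 15).
Need 18 − 15 = 3 weeks off Protocol → Protocol becomes 1 week, finish becomes 15.

3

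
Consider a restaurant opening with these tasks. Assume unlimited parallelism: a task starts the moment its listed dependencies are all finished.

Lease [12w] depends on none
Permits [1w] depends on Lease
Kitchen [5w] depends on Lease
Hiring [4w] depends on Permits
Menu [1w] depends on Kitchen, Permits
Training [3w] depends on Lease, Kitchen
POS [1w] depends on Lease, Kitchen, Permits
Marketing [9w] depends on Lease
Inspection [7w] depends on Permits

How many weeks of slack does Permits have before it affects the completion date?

Lease→Marketing = 12+9 = 21 sets the makespan at 21 weeks.
Longest path through Permits: 20 weeks (earliest finish 13, latest finish 14).
Slack of Permits = 13 − 12 = 1 week.

1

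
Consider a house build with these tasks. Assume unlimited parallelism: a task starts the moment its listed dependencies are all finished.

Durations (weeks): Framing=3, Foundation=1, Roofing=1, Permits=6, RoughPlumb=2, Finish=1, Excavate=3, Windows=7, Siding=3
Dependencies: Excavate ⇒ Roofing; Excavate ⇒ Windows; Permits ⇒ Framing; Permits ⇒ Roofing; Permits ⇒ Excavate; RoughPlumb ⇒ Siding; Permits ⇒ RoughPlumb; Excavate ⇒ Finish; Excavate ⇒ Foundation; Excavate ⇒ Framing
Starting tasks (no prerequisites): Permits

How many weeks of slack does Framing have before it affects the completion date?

4

The longest chain is Permits→Excavate→Windows = 6+3+7 = 16; overall finish 16 weeks.
The longest chain containing Framing totals 12 weeks.
So Framing can slip 16 − 12 = 4 weeks.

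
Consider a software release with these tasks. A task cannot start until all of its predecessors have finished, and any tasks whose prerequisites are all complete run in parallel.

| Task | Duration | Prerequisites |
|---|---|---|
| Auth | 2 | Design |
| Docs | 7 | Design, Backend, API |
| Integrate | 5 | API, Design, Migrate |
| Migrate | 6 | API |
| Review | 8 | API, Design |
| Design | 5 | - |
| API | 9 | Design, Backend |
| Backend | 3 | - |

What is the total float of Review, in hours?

3

The longest chain is Design→API→Migrate→Integrate = 5+9+6+5 = 25; overall finish 25 hours.
The longest chain containing Review totals 22 hours.
Float = 25 − 22 = 3.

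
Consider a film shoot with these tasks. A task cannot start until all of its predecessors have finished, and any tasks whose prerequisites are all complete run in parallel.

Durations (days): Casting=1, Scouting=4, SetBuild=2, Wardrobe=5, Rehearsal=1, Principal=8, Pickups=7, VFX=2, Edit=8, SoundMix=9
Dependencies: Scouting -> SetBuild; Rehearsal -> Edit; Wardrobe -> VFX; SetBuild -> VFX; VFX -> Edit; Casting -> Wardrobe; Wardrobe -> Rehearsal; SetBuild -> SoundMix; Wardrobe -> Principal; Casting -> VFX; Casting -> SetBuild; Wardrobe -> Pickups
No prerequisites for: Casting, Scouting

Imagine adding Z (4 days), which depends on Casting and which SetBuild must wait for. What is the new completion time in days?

17

Originally the job takes 16 days.
With Z inserted, SetBuild now waits for max(Scouting, Casting, Z).
New critical path: Casting→Z→SetBuild→VFX→Edit = 1+4+2+2+8 = 17 ⇒ 17 days.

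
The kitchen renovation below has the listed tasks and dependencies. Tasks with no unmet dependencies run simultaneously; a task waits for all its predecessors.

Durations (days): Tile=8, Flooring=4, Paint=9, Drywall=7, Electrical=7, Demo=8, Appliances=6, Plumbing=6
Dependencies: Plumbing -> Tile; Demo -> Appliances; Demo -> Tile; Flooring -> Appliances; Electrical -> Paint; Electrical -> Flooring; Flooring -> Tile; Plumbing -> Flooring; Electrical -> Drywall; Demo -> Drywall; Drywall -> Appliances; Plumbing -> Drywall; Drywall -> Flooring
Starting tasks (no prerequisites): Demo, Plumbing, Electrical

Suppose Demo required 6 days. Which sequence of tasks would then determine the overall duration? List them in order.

Electrical, Drywall, Flooring, Tile

As given, the longest chain is Demo→Drywall→Flooring→Tile = 8+7+4+8 = 27, so the finish is 27 days.
Demo is on the critical path; changing it to 6 makes that path 25 days.
Now Electrical→Drywall→Flooring→Tile = 7+7+4+8 = 26 is longest, so the finish becomes 26 days.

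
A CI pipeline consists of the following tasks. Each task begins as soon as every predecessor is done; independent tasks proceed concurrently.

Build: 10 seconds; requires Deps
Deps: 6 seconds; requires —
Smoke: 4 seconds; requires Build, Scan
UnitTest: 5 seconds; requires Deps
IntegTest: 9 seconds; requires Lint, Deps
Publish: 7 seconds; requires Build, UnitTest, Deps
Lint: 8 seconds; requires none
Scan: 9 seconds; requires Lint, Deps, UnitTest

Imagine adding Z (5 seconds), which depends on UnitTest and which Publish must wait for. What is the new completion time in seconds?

24

Originally the schedule takes 24 seconds.
With Z inserted, Publish now waits for max(Build, UnitTest, Deps, Z).
New critical path: Deps→UnitTest→Scan→Smoke = 6+5+9+4 = 24 ⇒ 24 seconds.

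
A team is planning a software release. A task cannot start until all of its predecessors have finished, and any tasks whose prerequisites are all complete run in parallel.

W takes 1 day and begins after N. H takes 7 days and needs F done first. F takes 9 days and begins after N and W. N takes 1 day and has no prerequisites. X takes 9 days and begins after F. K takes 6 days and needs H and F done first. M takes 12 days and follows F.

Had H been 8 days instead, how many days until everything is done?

25

The binding path is N→W→F→H→K = 1+1+9+7+6 = 24; finish at 24 days.
Since H is critical, the +1 change carries straight to that chain (now 25 days).
That remains the longest chain; total 25 days.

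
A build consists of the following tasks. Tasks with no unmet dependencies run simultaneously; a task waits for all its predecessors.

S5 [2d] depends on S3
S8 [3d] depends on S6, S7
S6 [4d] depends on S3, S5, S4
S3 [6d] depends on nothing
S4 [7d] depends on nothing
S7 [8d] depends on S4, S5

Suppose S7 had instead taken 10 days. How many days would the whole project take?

21

Baseline: S3→S5→S7→S8 = 6+2+8+3 = 19 → 19 days.
S7 is on the critical path; changing it to 10 makes that path 21 days.
The critical path is still S3→S5→S7→S8; finish is now 21 days.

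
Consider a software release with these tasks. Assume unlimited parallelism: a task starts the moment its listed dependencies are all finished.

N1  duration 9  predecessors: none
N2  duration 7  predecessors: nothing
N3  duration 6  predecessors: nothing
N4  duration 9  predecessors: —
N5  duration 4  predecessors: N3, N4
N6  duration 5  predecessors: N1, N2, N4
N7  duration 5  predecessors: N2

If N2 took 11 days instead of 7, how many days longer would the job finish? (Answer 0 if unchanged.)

2

The binding path is N1→N6 = 9+5 = 14; finish at 14 days.
N2 has 2 days of float (longest path through it is 12).
Now N2→N6 = 11+5 = 16 is longest, so the finish becomes 16 days.
Change in finish: 16 − 14 = +2 days.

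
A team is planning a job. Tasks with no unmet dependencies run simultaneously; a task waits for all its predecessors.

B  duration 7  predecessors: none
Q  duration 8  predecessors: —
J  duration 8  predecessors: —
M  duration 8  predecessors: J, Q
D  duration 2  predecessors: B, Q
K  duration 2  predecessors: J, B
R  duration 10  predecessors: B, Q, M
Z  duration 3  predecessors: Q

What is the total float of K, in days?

16

Q→M→R = 8+8+10 = 26 sets the makespan at 26 days.
K finishes as early as 10 and must finish by 26.
Slack of K = 24 − 8 = 16 days.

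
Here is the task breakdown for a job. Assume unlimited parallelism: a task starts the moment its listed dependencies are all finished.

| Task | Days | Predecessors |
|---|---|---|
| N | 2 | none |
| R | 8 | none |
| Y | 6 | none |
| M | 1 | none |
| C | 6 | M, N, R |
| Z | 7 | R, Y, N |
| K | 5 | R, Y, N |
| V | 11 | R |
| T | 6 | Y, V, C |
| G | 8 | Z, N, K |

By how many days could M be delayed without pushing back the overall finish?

The longest chain is R→V→T = 8+11+6 = 25; overall finish 25 days.
The longest chain containing M totals 13 days.
Slack of M = 12 − 0 = 12 days.

12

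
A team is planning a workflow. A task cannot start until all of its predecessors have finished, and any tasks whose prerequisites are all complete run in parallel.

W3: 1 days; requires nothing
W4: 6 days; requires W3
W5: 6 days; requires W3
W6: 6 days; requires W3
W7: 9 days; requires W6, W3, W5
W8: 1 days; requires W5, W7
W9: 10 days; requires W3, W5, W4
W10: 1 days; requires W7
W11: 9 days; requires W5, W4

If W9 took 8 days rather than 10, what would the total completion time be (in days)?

The binding path is W3→W4→W9 = 1+6+10 = 17; finish at 17 days.
Since W9 is critical, the -2 change carries straight to that chain (now 15 days).
New critical path: W3→W5→W7→W8 = 1+6+9+1 = 17 ⇒ 17 days.

17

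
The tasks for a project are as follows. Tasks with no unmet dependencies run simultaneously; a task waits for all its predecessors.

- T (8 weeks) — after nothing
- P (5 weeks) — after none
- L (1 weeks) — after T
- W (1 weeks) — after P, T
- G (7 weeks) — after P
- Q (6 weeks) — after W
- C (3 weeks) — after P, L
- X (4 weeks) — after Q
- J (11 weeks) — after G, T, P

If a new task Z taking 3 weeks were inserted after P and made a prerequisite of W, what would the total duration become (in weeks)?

Originally the plan takes 23 weeks.
With Z inserted, W now waits for max(P, T, Z).
New critical path: P→G→J = 5+7+11 = 23 ⇒ 23 weeks.

23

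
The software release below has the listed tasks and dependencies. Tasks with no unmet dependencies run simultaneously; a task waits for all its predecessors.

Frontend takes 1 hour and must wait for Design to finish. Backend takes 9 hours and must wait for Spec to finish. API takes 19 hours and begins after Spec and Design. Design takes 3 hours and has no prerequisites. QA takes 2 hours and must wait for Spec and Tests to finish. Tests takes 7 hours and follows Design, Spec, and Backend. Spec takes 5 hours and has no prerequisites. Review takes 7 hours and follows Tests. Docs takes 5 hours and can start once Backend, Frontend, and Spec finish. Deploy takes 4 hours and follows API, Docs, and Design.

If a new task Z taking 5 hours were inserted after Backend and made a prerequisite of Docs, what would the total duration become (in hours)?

Originally the job takes 28 hours.
With Z inserted, Docs now waits for max(Backend, Frontend, Spec, Z).
New critical path: Spec→Backend→Z→Docs→Deploy = 5+9+5+5+4 = 28 ⇒ 28 hours.

28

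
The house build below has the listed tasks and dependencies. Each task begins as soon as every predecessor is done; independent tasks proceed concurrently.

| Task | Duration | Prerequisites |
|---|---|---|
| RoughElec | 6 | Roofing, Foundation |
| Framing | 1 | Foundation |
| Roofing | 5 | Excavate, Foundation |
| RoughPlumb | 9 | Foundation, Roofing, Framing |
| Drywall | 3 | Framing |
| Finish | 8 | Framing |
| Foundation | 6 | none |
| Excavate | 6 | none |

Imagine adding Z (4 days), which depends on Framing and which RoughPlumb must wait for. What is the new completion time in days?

20

Originally the plan takes 20 days.
With Z inserted, RoughPlumb now waits for max(Foundation, Roofing, Framing, Z).
New critical path: Excavate→Roofing→RoughPlumb = 6+5+9 = 20 ⇒ 20 days.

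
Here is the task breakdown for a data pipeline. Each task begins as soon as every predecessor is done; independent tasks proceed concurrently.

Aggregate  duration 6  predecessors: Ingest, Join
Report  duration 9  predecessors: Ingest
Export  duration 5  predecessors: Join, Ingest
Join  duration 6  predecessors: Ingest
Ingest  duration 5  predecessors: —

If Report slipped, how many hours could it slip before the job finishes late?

Ingest→Join→Aggregate = 5+6+6 = 17 sets the makespan at 17 hours.
Longest path through Report: 14 hours (earliest finish 14, latest finish 17).
Float = 17 − 14 = 3.

3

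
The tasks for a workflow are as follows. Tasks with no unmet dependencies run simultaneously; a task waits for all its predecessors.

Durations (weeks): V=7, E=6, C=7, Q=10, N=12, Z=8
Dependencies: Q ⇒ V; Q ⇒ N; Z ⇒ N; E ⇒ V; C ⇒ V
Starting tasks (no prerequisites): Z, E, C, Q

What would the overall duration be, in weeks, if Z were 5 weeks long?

Critical path before the change: Q→N = 10+12 = 22 giving 22 weeks.
Z is off the critical path — its longest chain is 20 weeks, giving 2 of slack.
That remains the longest chain; total 22 weeks.

22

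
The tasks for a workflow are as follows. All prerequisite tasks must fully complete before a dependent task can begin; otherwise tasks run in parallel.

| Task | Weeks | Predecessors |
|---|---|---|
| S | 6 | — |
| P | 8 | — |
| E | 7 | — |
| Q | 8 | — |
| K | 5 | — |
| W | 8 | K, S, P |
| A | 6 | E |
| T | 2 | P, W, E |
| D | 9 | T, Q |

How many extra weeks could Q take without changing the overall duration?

10

P→W→T→D = 8+8+2+9 = 27 sets the makespan at 27 weeks.
Q finishes as early as 8 and must finish by 18.
Float = 27 − 17 = 10.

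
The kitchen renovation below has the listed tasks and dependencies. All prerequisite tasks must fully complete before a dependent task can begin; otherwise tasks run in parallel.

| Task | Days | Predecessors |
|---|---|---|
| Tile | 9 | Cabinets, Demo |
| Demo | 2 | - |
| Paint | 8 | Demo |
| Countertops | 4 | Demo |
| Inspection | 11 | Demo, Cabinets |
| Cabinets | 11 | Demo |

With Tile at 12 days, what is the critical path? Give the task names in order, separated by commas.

Actual critical path: Demo→Cabinets→Inspection = 2+11+11 = 24 ⇒ 24 days.
Tile has 2 days of float (longest path through it is 22).
Now Demo→Cabinets→Tile = 2+11+12 = 25 is longest, so the finish becomes 25 days.

Demo, Cabinets, Tile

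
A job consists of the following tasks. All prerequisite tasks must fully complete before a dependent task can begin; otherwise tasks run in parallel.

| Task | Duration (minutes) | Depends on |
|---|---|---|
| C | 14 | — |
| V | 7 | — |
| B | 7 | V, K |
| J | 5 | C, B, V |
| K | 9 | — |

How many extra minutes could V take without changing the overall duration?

2

The longest chain is K→B→J = 9+7+5 = 21; overall finish 21 minutes.
The longest chain containing V totals 19 minutes.
So V can slip 9 − 7 = 2 minutes.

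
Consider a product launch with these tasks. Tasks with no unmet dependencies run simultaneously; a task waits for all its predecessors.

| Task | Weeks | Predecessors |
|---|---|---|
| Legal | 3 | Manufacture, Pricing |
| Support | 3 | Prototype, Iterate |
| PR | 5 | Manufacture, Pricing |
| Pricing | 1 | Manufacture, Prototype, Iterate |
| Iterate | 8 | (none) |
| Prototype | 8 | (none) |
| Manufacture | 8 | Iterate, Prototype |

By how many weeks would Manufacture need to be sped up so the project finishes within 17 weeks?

Current finish: 22 weeks; target: 17.
Manufacture is on every critical path, so each week cut from Manufacture cuts the finish by one (this holds down to a finish of 15).
Need 22 − 17 = 5 weeks off Manufacture → Manufacture becomes 3 weeks, finish becomes 17.

5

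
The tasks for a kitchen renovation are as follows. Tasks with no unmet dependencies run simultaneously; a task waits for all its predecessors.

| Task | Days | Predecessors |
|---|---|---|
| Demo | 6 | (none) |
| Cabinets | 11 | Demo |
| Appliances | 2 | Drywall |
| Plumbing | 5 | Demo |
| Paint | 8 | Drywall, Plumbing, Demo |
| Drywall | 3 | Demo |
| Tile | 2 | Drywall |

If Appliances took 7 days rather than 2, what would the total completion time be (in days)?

19

Actual critical path: Demo→Plumbing→Paint = 6+5+8 = 19 ⇒ 19 days.
The longest path through Appliances is only 11 days, so Appliances has float 8.
No other chain overtakes it, so the finish is 19 days.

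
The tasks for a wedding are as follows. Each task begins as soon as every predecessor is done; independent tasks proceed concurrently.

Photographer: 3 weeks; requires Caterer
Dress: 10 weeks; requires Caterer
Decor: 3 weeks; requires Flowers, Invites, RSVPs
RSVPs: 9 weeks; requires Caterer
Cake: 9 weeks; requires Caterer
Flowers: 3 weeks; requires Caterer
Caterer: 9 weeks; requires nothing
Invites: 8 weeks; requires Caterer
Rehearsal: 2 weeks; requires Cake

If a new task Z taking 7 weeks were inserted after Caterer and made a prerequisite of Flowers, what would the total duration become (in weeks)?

22

Originally the wedding takes 21 weeks.
With Z inserted, Flowers now waits for max(Caterer, Z).
New critical path: Caterer→Z→Flowers→Decor = 9+7+3+3 = 22 ⇒ 22 weeks.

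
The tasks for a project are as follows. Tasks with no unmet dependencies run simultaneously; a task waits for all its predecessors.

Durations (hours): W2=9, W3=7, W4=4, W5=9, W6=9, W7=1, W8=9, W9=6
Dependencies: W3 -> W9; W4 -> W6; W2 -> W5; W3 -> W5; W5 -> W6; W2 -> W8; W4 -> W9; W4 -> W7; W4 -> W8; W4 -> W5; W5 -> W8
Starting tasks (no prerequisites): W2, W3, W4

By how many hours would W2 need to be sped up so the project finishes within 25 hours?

2

Current finish: 27 hours; target: 25.
W2 is on every critical path, so each hour cut from W2 cuts the finish by one (this holds down to a finish of 25).
Need 27 − 25 = 2 hours off W2 → W2 becomes 7 hours, finish becomes 25.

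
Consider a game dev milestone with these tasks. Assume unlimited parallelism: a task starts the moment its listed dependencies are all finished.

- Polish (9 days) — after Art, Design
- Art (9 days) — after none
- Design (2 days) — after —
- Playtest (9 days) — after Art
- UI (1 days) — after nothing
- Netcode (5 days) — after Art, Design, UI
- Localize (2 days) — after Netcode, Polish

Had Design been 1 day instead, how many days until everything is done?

20

As given, the longest chain is Art→Polish→Localize = 9+9+2 = 20, so the finish is 20 days.
Design is off the critical path — its longest chain is 13 days, giving 7 of slack.
No other chain overtakes it, so the finish is 20 days.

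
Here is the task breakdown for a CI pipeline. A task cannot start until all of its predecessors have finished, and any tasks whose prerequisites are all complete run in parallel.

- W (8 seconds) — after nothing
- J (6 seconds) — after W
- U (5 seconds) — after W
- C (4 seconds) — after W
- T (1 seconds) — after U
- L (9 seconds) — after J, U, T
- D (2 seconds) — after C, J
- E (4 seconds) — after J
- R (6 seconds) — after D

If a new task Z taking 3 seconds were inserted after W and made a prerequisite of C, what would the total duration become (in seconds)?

Originally the CI pipeline takes 23 seconds.
With Z inserted, C now waits for max(W, Z).
New critical path: W→Z→C→D→R = 8+3+4+2+6 = 23 ⇒ 23 seconds.

23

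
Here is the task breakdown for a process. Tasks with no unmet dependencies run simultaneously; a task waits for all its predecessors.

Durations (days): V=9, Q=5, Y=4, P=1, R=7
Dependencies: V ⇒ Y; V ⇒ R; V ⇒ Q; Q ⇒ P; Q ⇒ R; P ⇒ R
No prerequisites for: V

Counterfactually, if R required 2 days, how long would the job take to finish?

17

As given, the longest chain is V→Q→P→R = 9+5+1+7 = 22, so the finish is 22 days.
R lies on that path, so at 2 days the path becomes 17 days.
No other chain overtakes it, so the finish is 17 days.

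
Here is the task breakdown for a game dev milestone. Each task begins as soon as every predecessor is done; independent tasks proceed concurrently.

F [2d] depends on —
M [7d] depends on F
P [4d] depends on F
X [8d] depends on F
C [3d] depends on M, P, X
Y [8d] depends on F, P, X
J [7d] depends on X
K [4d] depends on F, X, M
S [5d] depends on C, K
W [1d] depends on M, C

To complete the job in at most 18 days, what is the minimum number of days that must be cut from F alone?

1

Current finish: 19 days; target: 18.
F is on every critical path, so each day cut from F cuts the finish by one (this holds down to a finish of 18).
Need 19 − 18 = 1 day off F → F becomes 1 day, finish becomes 18.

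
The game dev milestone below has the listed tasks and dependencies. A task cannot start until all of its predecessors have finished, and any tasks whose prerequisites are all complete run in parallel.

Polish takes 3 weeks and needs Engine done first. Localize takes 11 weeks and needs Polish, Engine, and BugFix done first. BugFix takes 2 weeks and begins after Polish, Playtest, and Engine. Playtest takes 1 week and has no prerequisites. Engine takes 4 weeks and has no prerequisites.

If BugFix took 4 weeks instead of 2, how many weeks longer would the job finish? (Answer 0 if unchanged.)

The binding path is Engine→Polish→BugFix→Localize = 4+3+2+11 = 20; finish at 20 weeks.
BugFix lies on that path, so at 4 weeks the path becomes 22 weeks.
The critical path is still Engine→Polish→BugFix→Localize; finish is now 22 weeks.
Change in finish: 22 − 20 = +2 weeks.

2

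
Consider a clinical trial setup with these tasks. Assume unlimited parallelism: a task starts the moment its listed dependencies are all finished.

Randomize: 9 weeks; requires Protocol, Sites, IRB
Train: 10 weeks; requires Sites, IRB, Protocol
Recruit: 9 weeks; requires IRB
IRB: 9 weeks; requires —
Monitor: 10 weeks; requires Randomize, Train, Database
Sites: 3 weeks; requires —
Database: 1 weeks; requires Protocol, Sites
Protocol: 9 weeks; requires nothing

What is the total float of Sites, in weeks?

6

Protocol→Train→Monitor = 9+10+10 = 29 sets the makespan at 29 weeks.
Sites finishes as early as 3 and must finish by 9.
Float = 29 − 23 = 6.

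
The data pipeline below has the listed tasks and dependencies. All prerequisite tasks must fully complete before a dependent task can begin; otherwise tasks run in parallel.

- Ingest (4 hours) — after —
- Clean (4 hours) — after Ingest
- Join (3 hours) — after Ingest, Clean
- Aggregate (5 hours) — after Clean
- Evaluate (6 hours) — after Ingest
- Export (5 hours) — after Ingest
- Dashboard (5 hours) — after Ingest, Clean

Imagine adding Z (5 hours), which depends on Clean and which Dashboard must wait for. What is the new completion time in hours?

Originally the job takes 13 hours.
With Z inserted, Dashboard now waits for max(Ingest, Clean, Z).
New critical path: Ingest→Clean→Z→Dashboard = 4+4+5+5 = 18 ⇒ 18 hours.

18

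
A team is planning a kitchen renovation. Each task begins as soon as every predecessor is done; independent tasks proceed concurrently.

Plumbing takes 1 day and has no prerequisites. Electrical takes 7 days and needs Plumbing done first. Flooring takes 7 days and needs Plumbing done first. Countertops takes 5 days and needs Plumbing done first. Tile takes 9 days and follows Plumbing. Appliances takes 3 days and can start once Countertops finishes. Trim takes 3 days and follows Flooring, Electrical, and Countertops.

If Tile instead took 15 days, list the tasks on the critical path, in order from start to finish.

Critical path before the change: Plumbing→Electrical→Trim = 1+7+3 = 11 giving 11 days.
Tile is off the critical path — its longest chain is 10 days, giving 1 of slack.
Now Plumbing→Tile = 1+15 = 16 is longest, so the finish becomes 16 days.

Plumbing, Tile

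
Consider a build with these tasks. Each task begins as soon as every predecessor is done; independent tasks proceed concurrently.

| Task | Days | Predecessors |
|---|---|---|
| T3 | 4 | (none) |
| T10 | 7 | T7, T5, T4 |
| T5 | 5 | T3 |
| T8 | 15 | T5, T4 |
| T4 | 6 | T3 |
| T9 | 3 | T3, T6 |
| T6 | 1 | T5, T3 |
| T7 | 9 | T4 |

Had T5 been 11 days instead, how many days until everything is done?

As given, the longest chain is T3→T4→T7→T10 = 4+6+9+7 = 26, so the finish is 26 days.
T5 is off the critical path — its longest chain is 24 days, giving 2 of slack.
Now T3→T5→T8 = 4+11+15 = 30 is longest, so the finish becomes 30 days.

30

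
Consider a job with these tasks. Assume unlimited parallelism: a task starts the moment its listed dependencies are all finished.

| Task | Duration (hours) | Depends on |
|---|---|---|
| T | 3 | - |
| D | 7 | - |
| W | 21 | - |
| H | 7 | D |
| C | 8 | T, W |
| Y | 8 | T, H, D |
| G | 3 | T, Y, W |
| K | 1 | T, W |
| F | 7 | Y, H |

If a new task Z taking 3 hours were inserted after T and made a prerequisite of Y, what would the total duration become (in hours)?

29

Originally the plan takes 29 hours.
With Z inserted, Y now waits for max(T, H, D, Z).
New critical path: D→H→Y→F = 7+7+8+7 = 29 ⇒ 29 hours.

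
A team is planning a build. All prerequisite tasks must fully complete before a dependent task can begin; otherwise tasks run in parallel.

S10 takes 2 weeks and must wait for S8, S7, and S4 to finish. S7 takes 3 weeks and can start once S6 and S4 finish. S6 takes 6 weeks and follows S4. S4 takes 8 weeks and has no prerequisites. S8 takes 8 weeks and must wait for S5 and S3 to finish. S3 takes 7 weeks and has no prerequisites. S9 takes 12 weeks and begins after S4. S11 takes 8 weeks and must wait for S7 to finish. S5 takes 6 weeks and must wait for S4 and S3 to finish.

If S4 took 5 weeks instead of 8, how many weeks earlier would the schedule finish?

As given, the longest chain is S4→S6→S7→S11 = 8+6+3+8 = 25, so the finish is 25 weeks.
Since S4 is critical, the -3 change carries straight to that chain (now 22 weeks).
New critical path: S3→S5→S8→S10 = 7+6+8+2 = 23 ⇒ 23 weeks.
Change in finish: 23 − 25 = -2 weeks.

2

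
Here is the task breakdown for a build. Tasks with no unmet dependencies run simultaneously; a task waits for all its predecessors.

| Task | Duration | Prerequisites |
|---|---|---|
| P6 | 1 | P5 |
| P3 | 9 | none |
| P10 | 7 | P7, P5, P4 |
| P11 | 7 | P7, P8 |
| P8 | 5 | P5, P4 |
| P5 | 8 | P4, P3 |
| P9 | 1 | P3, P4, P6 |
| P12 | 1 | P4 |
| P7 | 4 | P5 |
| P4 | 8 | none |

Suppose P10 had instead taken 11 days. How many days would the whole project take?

32

Actual critical path: P3→P5→P8→P11 = 9+8+5+7 = 29 ⇒ 29 days.
P10 has 1 day of float (longest path through it is 28).
The binding chain switches to P3→P5→P7→P10 = 9+8+4+11 = 32; finish 32 days.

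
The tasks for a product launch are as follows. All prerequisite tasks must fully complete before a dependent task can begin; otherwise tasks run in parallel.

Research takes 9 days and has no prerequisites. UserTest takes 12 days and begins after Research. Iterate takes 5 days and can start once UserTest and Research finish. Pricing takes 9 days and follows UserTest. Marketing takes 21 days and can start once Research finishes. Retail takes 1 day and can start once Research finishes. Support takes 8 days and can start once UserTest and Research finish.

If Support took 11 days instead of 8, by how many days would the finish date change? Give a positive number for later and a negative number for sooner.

Actual critical path: Research→UserTest→Pricing = 9+12+9 = 30 ⇒ 30 days.
Support has 1 day of float (longest path through it is 29).
The binding chain switches to Research→UserTest→Support = 9+12+11 = 32; finish 32 days.
Change in finish: 32 − 30 = +2 days.

2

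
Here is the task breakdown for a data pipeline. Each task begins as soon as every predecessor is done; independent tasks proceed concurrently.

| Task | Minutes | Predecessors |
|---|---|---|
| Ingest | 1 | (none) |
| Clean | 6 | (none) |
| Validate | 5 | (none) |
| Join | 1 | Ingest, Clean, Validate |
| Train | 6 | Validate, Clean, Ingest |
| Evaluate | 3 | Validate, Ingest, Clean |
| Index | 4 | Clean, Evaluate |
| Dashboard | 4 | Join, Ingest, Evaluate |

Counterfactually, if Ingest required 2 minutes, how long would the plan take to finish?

The binding path is Clean→Evaluate→Index = 6+3+4 = 13; finish at 13 minutes.
Ingest has 5 minutes of float (longest path through it is 8).
The critical path is still Clean→Evaluate→Index; finish is now 13 minutes.

13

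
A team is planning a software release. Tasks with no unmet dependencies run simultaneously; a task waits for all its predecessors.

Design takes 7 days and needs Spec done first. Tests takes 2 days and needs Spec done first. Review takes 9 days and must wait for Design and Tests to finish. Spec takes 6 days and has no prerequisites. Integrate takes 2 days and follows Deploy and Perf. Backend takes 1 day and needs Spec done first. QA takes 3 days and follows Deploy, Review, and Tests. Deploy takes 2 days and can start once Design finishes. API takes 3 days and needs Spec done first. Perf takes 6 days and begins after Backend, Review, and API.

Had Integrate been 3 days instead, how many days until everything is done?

31

The binding path is Spec→Design→Review→Perf→Integrate = 6+7+9+6+2 = 30; finish at 30 days.
Integrate lies on that path, so at 3 days the path becomes 31 days.
The critical path is still Spec→Design→Review→Perf→Integrate; finish is now 31 days.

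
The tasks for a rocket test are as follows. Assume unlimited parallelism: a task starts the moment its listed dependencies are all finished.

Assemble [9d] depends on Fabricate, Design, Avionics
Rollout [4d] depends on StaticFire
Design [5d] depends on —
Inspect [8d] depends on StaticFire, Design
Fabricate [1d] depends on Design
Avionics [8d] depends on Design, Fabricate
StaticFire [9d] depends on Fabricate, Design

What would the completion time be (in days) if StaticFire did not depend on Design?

23

Before: longest chain Design→Fabricate→Avionics→Assemble = 5+1+8+9 = 23, finish 23.
Dropping Design→StaticFire doesn't change StaticFire's earliest start (6); another predecessor still binds.
New critical path: Design→Fabricate→Avionics→Assemble = 5+1+8+9 = 23 ⇒ 23 days.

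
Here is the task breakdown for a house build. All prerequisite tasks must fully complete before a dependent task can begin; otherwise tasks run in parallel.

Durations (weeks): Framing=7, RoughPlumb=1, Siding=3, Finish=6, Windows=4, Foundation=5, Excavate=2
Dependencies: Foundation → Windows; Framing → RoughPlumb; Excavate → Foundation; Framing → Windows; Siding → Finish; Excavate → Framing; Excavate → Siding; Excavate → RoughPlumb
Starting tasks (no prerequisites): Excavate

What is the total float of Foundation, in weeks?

2

Critical path: Excavate→Framing→Windows = 2+7+4 = 13, so the finish is 13 weeks.
The longest chain containing Foundation totals 11 weeks.
Float = 13 − 11 = 2.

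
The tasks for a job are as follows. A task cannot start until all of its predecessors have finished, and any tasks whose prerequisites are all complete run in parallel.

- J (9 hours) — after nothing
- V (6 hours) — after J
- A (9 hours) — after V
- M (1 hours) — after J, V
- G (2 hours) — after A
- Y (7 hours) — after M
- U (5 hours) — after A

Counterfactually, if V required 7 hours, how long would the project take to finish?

30

Baseline: J→V→A→U = 9+6+9+5 = 29 → 29 hours.
V lies on that path, so at 7 hours the path becomes 30 hours.
That remains the longest chain; total 30 hours.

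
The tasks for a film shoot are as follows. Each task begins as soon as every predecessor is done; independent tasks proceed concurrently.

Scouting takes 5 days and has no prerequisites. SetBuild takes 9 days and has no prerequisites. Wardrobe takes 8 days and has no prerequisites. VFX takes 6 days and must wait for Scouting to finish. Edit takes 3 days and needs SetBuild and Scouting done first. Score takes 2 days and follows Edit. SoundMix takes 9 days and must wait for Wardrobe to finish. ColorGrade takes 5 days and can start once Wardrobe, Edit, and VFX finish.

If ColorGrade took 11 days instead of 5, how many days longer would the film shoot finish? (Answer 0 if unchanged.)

Baseline: SetBuild→Edit→ColorGrade = 9+3+5 = 17 → 17 days.
ColorGrade lies on that path, so at 11 days the path becomes 23 days.
That remains the longest chain; total 23 days.
Change in finish: 23 − 17 = +6 days.

6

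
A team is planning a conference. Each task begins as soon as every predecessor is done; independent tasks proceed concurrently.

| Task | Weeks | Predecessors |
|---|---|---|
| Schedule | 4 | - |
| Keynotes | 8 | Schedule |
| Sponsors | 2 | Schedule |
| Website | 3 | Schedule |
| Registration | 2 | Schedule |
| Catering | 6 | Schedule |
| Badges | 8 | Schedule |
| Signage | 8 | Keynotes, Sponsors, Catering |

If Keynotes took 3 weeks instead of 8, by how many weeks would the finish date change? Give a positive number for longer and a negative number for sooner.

Baseline: Schedule→Keynotes→Signage = 4+8+8 = 20 → 20 weeks.
Keynotes lies on that path, so at 3 weeks the path becomes 15 weeks.
Now Schedule→Catering→Signage = 4+6+8 = 18 is longest, so the finish becomes 18 weeks.
Change in finish: 18 − 20 = -2 weeks.

-2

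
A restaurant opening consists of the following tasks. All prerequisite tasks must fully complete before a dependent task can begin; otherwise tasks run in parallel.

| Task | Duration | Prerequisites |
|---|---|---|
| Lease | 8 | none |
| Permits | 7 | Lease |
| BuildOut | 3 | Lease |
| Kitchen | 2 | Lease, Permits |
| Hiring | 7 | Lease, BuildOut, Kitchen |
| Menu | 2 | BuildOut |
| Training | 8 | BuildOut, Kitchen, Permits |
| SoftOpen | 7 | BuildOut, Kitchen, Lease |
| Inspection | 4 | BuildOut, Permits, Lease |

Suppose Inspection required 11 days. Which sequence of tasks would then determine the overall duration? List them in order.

Actual critical path: Lease→Permits→Kitchen→Training = 8+7+2+8 = 25 ⇒ 25 days.
Inspection is off the critical path — its longest chain is 19 days, giving 6 of slack.
Now Lease→Permits→Inspection = 8+7+11 = 26 is longest, so the finish becomes 26 days.

Lease, Permits, Inspection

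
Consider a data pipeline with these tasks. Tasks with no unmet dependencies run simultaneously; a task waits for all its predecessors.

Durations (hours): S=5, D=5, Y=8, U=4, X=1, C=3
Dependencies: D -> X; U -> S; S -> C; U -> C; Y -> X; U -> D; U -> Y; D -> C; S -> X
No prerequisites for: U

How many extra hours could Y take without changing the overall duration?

0

Critical path: U→Y→X = 4+8+1 = 13, so the finish is 13 hours.
Y finishes as early as 12 and must finish by 12.
Slack of Y = 4 − 4 = 0 hours.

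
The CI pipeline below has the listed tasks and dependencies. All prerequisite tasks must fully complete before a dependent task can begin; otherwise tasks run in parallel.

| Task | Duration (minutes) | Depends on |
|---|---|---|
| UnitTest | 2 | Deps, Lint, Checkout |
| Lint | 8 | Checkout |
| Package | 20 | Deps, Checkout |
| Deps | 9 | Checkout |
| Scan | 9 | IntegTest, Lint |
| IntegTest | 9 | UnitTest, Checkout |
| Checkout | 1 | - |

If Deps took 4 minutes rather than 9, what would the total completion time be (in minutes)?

29

Actual critical path: Checkout→Deps→UnitTest→IntegTest→Scan = 1+9+2+9+9 = 30 ⇒ 30 minutes.
Deps is on the critical path; changing it to 4 makes that path 25 minutes.
The binding chain switches to Checkout→Lint→UnitTest→IntegTest→Scan = 1+8+2+9+9 = 29; finish 29 minutes.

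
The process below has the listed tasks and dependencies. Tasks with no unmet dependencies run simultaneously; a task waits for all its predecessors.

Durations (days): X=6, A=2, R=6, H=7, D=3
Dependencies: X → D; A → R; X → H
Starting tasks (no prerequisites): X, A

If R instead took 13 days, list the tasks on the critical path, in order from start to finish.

Actual critical path: X→H = 6+7 = 13 ⇒ 13 days.
The longest path through R is only 8 days, so R has float 5.
Now A→R = 2+13 = 15 is longest, so the finish becomes 15 days.

A, R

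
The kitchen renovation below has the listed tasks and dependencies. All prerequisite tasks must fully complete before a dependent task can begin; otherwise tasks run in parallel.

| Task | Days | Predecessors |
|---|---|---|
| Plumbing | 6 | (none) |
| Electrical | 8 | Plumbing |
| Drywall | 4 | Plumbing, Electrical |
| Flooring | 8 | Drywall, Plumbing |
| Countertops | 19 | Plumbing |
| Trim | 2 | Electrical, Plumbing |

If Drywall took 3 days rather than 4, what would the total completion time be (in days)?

25

The binding path is Plumbing→Electrical→Drywall→Flooring = 6+8+4+8 = 26; finish at 26 days.
Since Drywall is critical, the -1 change carries straight to that chain (now 25 days).
No other chain overtakes it, so the finish is 25 days.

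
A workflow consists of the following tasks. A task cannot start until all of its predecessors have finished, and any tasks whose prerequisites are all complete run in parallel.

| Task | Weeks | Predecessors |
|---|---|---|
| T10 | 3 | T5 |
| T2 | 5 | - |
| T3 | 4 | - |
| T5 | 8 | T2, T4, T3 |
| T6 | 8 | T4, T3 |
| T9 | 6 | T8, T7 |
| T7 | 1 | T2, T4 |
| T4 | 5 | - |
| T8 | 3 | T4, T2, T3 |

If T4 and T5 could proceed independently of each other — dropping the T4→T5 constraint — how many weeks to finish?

With the dependency in place, T2→T5→T10 = 5+8+3 = 16 sets the finish at 16 weeks.
Dropping T4→T5 doesn't change T5's earliest start (5); another predecessor still binds.
The longest chain is now T2→T5→T10 = 5+8+3 = 16, so the schedule takes 16 weeks.

16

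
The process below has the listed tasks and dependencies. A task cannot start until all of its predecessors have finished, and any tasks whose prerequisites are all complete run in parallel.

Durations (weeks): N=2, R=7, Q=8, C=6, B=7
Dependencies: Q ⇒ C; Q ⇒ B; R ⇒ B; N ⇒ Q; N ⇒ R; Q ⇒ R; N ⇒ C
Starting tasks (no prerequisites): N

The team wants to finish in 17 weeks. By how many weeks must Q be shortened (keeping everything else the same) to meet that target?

7

Current finish: 24 weeks; target: 17.
Q is on every critical path, so each week cut from Q cuts the finish by one (this holds down to a finish of 17).
Need 24 − 17 = 7 weeks off Q → Q becomes 1 week, finish becomes 17.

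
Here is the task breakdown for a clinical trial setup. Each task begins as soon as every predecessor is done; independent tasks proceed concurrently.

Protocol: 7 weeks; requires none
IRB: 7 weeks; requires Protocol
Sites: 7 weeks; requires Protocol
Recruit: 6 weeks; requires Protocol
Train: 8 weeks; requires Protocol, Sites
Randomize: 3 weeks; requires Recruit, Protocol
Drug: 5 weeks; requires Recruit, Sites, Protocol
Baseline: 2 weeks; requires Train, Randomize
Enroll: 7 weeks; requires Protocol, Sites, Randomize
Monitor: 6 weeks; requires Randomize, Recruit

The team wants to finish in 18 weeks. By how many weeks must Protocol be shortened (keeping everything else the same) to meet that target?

6

Current finish: 24 weeks; target: 18.
Protocol is on every critical path, so each week cut from Protocol cuts the finish by one (this holds down to a finish of 18).
Need 24 − 18 = 6 weeks off Protocol → Protocol becomes 1 week, finish becomes 18.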